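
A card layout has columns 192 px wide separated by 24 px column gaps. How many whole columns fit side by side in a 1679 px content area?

7 columns

Each extra column adds 192 + 24 = 216 px.
(1679 + 24) / 216 = 7.88, so 7 columns fit.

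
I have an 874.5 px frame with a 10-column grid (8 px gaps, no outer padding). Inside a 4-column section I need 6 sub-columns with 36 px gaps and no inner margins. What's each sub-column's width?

27.5 px

Subtracting 9 gaps of 8 leaves 802.5 for 10 columns, so c = 80.25 px.
4-column span = 4·80.25 + 3·8 = 345 px.
6 columns + 5 gaps: 6d + 5·36 = 345.
6d = 345 − 180 = 165, so d = 27.5 px.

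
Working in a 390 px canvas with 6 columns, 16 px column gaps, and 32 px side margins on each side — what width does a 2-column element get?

98 px

Take off 64 px of margins, leaving 326 px.
Subtracting 5 column gaps of 16 leaves 246 for 6 columns, so c = 41 px.
Span of 2: 2·41 + 1·16 = 82 + 16 = 98 px.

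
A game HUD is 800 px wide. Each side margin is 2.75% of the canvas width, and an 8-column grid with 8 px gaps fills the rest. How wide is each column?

Margins: 2.75% × 800 = 22 px each, so content = 800 − 44 = 756 px.
8 columns + 7 gaps: 8c + 7·8 = 756.
8c = 756 − 56 = 700, so c = 87.5 px.

87.5 px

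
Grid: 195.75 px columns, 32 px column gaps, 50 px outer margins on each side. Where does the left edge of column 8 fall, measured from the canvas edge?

1644.25 px

Column 8 starts at margin + 7·(column + gutter) = 50 + 7·227.75 = 1644.25 px.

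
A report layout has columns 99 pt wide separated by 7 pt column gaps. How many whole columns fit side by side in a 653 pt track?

6 columns: 6·99 + 5·7 = 629 pt ≤ 653.
7 columns: 735 pt > 653. So 6.

6 columns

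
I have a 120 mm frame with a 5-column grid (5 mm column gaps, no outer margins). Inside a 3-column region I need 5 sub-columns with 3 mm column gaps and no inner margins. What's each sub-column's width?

5 columns + 4 column gaps: 5c + 4·5 = 120.
5c = 120 − 20 = 100, so c = 20 mm.
3-column span = 3·20 + 2·5 = 70 mm.
70 − 4·3 = 58; ÷5 gives d = 11.6 mm.

11.6 mm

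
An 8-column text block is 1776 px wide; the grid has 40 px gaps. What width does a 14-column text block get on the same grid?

Subtracting 7 gaps of 40 leaves 1496 for 8 columns, so c = 187 px.
14 columns plus 13 gaps: 2618 + 520 = 3138 px.

3138 px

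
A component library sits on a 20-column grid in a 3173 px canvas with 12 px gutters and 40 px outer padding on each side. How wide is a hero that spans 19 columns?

Content width = 3173 − 2·40 = 3093 px.
20c + 19·12 = 3093 → 20c = 2865 → c = 143.25 px.
Span of 19: 19·143.25 + 18·12 = 2721.75 + 216 = 2937.75 px.

2937.75 px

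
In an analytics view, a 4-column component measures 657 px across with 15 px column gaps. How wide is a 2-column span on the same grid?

657 − 3·15 = 612; ÷4 gives c = 153 px.
2 columns plus 1 column gap: 306 + 15 = 321 px.

321 px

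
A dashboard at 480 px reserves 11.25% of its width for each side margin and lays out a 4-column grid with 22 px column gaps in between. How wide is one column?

76.5 px

Each margin = 11.25% of 480 = 54 px; content = 480 − 2·54 = 372 px.
372 − 3·22 = 306; ÷4 gives c = 76.5 px.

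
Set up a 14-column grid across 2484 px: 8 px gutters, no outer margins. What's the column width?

170 px

14c + 13·8 = 2484 → 14c = 2380 → c = 170 px.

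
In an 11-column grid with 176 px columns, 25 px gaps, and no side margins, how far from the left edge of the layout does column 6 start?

Each column+gutter stride is 201 px; with no margin, 5 of them is 1005 px.

1005 px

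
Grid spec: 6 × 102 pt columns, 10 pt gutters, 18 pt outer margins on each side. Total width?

Canvas = 2·18 + 6·102 + 5·10 = 36 + 612 + 50 = 698 pt.

698 pt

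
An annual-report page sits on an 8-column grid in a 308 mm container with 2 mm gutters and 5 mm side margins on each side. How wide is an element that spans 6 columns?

223 mm

Inside the margins: 308 − 10 = 298 mm.
298 − 7·2 = 284; ÷8 gives c = 35.5 mm.
6 columns plus 5 gutters: 213 + 10 = 223 mm.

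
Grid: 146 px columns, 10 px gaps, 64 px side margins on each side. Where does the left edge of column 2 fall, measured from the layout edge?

Each column+gutter stride is 156 px; 1 of them past the 64 px margin is 64 + 156 = 220 px.

220 px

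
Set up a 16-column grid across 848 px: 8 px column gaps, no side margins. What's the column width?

848 − 15·8 = 728; ÷16 gives c = 45.5 px.

45.5 px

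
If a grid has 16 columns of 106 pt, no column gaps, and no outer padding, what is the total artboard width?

Artboard = 16·106 = 1696 = 1696 pt.

1696 pt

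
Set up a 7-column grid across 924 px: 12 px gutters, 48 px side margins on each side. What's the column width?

Content width = 924 − 2·48 = 828 px.
7c + 6·12 = 828 → 7c = 756 → c = 108 px.

108 px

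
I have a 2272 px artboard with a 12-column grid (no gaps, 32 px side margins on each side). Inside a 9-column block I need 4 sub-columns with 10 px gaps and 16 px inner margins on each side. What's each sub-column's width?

Subtract both margins: 2272 − 2·32 = 2208 px.
With no gaps, each column is 2208/12 = 184 px.
9-column span = 9·184 = 1656 px.
Inner content = 1656 − 2·16 = 1624 px.
1624 − 3·10 = 1594; ÷4 gives d = 398.5 px.

398.5 px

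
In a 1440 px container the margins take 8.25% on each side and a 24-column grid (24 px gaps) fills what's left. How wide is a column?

27.1 px

Margins: 8.25% × 1440 = 118.8 px each, so content = 1440 − 237.6 = 1202.4 px.
1202.4 − 23·24 = 650.4; ÷24 gives c = 27.1 px.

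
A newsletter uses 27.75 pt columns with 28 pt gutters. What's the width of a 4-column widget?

Span of 4: 4·27.75 + 3·28 = 111 + 84 = 195 pt.

195 pt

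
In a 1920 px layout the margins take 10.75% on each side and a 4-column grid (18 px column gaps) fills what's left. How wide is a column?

1920 × (1 − 2·10.75%) = 1920 × 78.5% = 1507.2 px for the columns.
1507.2 − 3·18 = 1453.2; ÷4 gives c = 363.3 px.

363.3 px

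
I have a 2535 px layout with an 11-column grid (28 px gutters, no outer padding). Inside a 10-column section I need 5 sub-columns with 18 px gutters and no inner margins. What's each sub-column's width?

446 px

11c + 10·28 = 2535 → 11c = 2255 → c = 205 px.
10-column span = 10·205 + 9·28 = 2302 px.
5d + 4·18 = 2302 → 5d = 2230 → d = 446 px.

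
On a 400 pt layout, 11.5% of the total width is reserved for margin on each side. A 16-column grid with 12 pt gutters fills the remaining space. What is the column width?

8 pt

Each margin = 11.5% of 400 = 46 pt; content = 400 − 2·46 = 308 pt.
Subtracting 15 gutters of 12 leaves 128 for 16 columns, so c = 8 pt.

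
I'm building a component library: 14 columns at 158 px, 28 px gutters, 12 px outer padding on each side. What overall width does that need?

Frame = 2·12 + 14·158 + 13·28 = 24 + 2212 + 364 = 2600 px.

2600 px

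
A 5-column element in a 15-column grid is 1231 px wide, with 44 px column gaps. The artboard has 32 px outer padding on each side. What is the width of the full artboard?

5 columns + 4 column gaps: 5c + 4·44 = 1231.
5c = 1231 − 176 = 1055, so c = 211 px.
Adding margins, columns and gutters: 64 + 3165 + 616 = 3845 px.

3845 px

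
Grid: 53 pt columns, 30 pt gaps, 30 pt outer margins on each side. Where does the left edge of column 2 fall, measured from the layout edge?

Column 2 starts at margin + 1·(column + gutter) = 30 + 1·83 = 113 pt.

113 pt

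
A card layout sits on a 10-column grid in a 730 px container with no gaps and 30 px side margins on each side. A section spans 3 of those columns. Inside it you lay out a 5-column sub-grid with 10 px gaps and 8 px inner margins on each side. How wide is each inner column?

29 px

Take off 60 px of margins, leaving 670 px.
10c = 670 → c = 67 px.
3-column span = 3·67 = 201 px.
Inner content = 201 − 2·8 = 185 px.
Subtracting 4 gaps of 10 leaves 145 for 5 columns, so d = 29 px.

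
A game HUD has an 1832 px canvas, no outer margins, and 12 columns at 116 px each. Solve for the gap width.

40 px

12 columns take 12·116 = 1392 px; remaining 440 splits into 11 gaps.
g = 440 / 11 = 40 px.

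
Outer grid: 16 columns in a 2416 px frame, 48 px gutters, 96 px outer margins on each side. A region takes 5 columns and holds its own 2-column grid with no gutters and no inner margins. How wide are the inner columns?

331 px

Take off 192 px of margins, leaving 2224 px.
16c + 15·48 = 2224 → 16c = 1504 → c = 94 px.
5 columns plus 4 gutters: 470 + 192 = 662 px.
With no gutters, each column is 662/2 = 331 px.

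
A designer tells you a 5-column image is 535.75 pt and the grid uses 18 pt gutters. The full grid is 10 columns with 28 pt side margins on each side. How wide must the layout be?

5c + 4·18 = 535.75 → 5c = 463.75 → c = 92.75 pt.
Total width: 2·28 + 10·92.75 + 9·18 = 1145.5 pt.

1145.5 pt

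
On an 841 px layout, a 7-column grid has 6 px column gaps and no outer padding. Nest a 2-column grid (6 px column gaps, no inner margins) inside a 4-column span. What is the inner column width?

236 px

Subtracting 6 column gaps of 6 leaves 805 for 7 columns, so c = 115 px.
4 columns plus 3 column gaps: 460 + 18 = 478 px.
478 − 1·6 = 472; ÷2 gives d = 236 px.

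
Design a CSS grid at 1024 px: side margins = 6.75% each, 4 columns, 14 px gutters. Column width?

210.94 px

1024 × (1 − 2·6.75%) = 1024 × 86.5% = 885.76 px for the columns.
4c + 3·14 = 885.76 → 4c = 843.76 → c = 210.94 px.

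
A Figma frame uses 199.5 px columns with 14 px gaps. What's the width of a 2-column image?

413 px

2-column span = 2·199.5 + 1·14 = 413 px.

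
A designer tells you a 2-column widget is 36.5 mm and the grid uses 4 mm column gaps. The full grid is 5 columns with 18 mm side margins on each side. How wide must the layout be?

133.25 mm

2 columns + 1 column gap: 2c + 1·4 = 36.5.
2c = 36.5 − 4 = 32.5, so c = 16.25 mm.
Total width: 2·18 + 5·16.25 + 4·4 = 133.25 mm.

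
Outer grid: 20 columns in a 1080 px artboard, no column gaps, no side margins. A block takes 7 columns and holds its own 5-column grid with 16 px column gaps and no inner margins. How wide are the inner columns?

62.8 px

1080 / 20 = 54 px per column.
With no column gaps, 7 columns span 7·54 = 378 px.
Subtracting 4 column gaps of 16 leaves 314 for 5 columns, so d = 62.8 px.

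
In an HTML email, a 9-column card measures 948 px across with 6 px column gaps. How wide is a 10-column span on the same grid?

9 columns + 8 column gaps: 9c + 8·6 = 948.
9c = 948 − 48 = 900, so c = 100 px.
10 columns plus 9 column gaps: 1000 + 54 = 1054 px.

1054 px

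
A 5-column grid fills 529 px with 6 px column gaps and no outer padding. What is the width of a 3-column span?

315 px

5c + 4·6 = 529 → 5c = 505 → c = 101 px.
Span of 3: 3·101 + 2·6 = 303 + 12 = 315 px.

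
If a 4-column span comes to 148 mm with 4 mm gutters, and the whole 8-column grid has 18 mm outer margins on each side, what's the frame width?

4c + 3·4 = 148 → 4c = 136 → c = 34 mm.
Frame = 2·18 + 8·34 + 7·4 = 36 + 272 + 28 = 336 mm.

336 mm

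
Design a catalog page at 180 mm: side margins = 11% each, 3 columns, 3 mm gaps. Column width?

Margins: 11% × 180 = 19.8 mm each, so content = 180 − 39.6 = 140.4 mm.
3c + 2·3 = 140.4 → 3c = 134.4 → c = 44.8 mm.

44.8 mm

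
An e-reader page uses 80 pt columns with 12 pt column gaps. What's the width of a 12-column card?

12-column span = 12·80 + 11·12 = 1092 pt.

1092 pt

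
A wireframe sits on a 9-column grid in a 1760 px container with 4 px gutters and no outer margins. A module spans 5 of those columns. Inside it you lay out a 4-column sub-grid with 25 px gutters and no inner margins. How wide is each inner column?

Subtracting 8 gutters of 4 leaves 1728 for 9 columns, so c = 192 px.
5-column span = 5·192 + 4·4 = 976 px.
976 − 3·25 = 901; ÷4 gives d = 225.25 px.

225.25 px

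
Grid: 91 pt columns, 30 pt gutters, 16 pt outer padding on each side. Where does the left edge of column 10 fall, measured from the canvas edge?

Before column 10: the margin + 9 columns + 9 gutters.
Offset = 16 + 9·(91 + 30) = 16 + 1089 = 1105 pt.

1105 pt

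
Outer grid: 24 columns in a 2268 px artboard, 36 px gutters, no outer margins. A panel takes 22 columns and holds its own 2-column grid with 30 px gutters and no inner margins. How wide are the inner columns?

24c + 23·36 = 2268 → 24c = 1440 → c = 60 px.
22 columns plus 21 gutters: 1320 + 756 = 2076 px.
2d + 1·30 = 2076 → 2d = 2046 → d = 1023 px.

1023 px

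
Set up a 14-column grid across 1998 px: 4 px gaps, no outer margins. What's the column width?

14c + 13·4 = 1998 → 14c = 1946 → c = 139 px.

139 px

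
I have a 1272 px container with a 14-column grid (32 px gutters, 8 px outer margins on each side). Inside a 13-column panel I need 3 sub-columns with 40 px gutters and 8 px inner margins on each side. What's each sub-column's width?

356 px

Subtract both margins: 1272 − 2·8 = 1256 px.
14c + 13·32 = 1256 → 14c = 840 → c = 60 px.
13-column span = 13·60 + 12·32 = 1164 px.
Inner content = 1164 − 2·8 = 1148 px.
1148 − 2·40 = 1068; ÷3 gives d = 356 px.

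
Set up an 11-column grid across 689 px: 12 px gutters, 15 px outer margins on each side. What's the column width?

49 px

Inside the margins: 689 − 30 = 659 px.
11c + 10·12 = 659 → 11c = 539 → c = 49 px.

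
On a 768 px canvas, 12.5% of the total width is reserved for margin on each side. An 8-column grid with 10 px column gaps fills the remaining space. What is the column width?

63.25 px

768 × (1 − 2·12.5%) = 768 × 75% = 576 px for the columns.
8c + 7·10 = 576 → 8c = 506 → c = 63.25 px.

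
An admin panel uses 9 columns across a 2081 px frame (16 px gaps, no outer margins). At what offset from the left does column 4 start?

9c + 8·16 = 2081 → 9c = 1953 → c = 217 px.
No margin, so column 4 starts at 3·(column + gutter) = 3·233 = 699 px.

699 px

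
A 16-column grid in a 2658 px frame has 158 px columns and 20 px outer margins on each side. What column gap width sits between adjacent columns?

6 px

Inside the margins: 2658 − 40 = 2618 px.
Columns use 2528 px, leaving 90 px across 15 column gaps = 6 px each.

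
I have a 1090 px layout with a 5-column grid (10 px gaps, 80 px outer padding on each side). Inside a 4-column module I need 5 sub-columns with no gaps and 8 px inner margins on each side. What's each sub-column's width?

Take off 160 px of margins, leaving 930 px.
5 columns + 4 gaps: 5c + 4·10 = 930.
5c = 930 − 40 = 890, so c = 178 px.
4 columns plus 3 gaps: 712 + 30 = 742 px.
Inner content = 742 − 2·8 = 726 px.
With no gaps, each column is 726/5 = 145.2 px.

145.2 px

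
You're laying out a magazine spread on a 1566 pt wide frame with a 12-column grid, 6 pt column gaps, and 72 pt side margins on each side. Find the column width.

Content width = 1566 − 2·72 = 1422 pt.
Subtracting 11 column gaps of 6 leaves 1356 for 12 columns, so c = 113 pt.

113 pt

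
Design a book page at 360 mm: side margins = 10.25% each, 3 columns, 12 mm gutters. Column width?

87.4 mm

360 × (1 − 2·10.25%) = 360 × 79.5% = 286.2 mm for the columns.
Subtracting 2 gutters of 12 leaves 262.2 for 3 columns, so c = 87.4 mm.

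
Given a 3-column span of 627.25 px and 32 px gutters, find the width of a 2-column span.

407.5 px

627.25 − 2·32 = 563.25; ÷3 gives c = 187.75 px.
2-column span = 2·187.75 + 1·32 = 407.5 px.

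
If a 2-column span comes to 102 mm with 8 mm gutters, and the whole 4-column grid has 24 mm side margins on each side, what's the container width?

102 − 1·8 = 94; ÷2 gives c = 47 mm.
Adding margins, columns and gutters: 48 + 188 + 24 = 260 mm.

260 mm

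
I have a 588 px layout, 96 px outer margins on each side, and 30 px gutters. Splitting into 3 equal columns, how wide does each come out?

Take off 192 px of margins, leaving 396 px.
Subtracting 2 gutters of 30 leaves 336 for 3 columns, so c = 112 px.

112 px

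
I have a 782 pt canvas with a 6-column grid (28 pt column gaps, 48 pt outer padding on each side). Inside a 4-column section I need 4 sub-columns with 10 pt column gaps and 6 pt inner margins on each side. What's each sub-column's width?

Take off 96 pt of margins, leaving 686 pt.
Subtracting 5 column gaps of 28 leaves 546 for 6 columns, so c = 91 pt.
4-column span = 4·91 + 3·28 = 448 pt.
Inner content = 448 − 2·6 = 436 pt.
436 − 3·10 = 406; ÷4 gives d = 101.5 pt.

101.5 pt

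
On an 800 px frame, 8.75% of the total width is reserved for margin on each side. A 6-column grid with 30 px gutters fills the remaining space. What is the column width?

85 px

Each margin = 8.75% of 800 = 70 px; content = 800 − 2·70 = 660 px.
Subtracting 5 gutters of 30 leaves 510 for 6 columns, so c = 85 px.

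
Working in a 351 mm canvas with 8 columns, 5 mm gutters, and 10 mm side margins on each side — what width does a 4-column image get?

163 mm

Take off 20 mm of margins, leaving 331 mm.
331 − 7·5 = 296; ÷8 gives c = 37 mm.
4-column span = 4·37 + 3·5 = 163 mm.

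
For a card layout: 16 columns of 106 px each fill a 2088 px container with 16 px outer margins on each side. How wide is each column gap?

24 px

Content width = 2088 − 2·16 = 2056 px.
Columns use 1696 px, leaving 360 px across 15 column gaps = 24 px each.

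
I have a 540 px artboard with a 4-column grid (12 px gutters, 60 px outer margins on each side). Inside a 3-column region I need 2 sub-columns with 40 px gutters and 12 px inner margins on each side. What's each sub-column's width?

Outer content = 540 − 2·60 = 420 px.
420 − 3·12 = 384; ÷4 gives c = 96 px.
3-column span = 3·96 + 2·12 = 312 px.
Inner content = 312 − 2·12 = 288 px.
2 columns + 1 gutter: 2d + 1·40 = 288.
2d = 288 − 40 = 248, so d = 124 px.

124 px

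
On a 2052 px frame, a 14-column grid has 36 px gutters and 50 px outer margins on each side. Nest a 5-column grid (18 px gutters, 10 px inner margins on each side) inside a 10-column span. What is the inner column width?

258.4 px

Take off 100 px of margins, leaving 1952 px.
14 columns + 13 gutters: 14c + 13·36 = 1952.
14c = 1952 − 468 = 1484, so c = 106 px.
10-column span = 10·106 + 9·36 = 1384 px.
Inner content = 1384 − 2·10 = 1364 px.
1364 − 4·18 = 1292; ÷5 gives d = 258.4 px.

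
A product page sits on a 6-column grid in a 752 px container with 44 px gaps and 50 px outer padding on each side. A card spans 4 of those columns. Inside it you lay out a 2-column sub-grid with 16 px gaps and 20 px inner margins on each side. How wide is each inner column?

182 px

Outer content = 752 − 2·50 = 652 px.
6 columns + 5 gaps: 6c + 5·44 = 652.
6c = 652 − 220 = 432, so c = 72 px.
4-column span = 4·72 + 3·44 = 420 px.
Inner content = 420 − 2·20 = 380 px.
Subtracting 1 gap of 16 leaves 364 for 2 columns, so d = 182 px.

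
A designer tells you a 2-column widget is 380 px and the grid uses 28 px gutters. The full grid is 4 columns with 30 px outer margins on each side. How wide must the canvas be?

Subtracting 1 gutter of 28 leaves 352 for 2 columns, so c = 176 px.
Adding margins, columns and gutters: 60 + 704 + 84 = 848 px.

848 px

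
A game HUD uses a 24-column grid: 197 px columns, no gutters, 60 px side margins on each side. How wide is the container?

4848 px

Total width: 2·60 + 24·197 = 4848 px.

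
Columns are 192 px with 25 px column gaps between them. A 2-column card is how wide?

409 px

2 columns plus 1 column gap: 384 + 25 = 409 px.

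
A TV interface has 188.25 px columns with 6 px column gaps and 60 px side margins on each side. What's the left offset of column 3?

448.5 px

Column 3 starts at margin + 2·(column + gutter) = 60 + 2·194.25 = 448.5 px.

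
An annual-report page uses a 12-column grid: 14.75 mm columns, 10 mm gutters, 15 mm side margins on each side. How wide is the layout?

317 mm

Total width: 2·15 + 12·14.75 + 11·10 = 317 mm.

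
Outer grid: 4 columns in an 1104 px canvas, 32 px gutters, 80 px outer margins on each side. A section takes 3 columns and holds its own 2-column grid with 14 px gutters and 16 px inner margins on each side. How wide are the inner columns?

327 px

Inside the margins: 1104 − 160 = 944 px.
4 columns + 3 gutters: 4c + 3·32 = 944.
4c = 944 − 96 = 848, so c = 212 px.
3 columns plus 2 gutters: 636 + 64 = 700 px.
Inner content = 700 − 2·16 = 668 px.
2 columns + 1 gutter: 2d + 1·14 = 668.
2d = 668 − 14 = 654, so d = 327 px.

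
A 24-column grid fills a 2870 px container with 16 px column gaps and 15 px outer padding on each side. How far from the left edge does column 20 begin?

Take off 30 px of margins, leaving 2840 px.
2840 − 23·16 = 2472; ÷24 gives c = 103 px.
Column 20 starts at margin + 19·(column + gutter) = 15 + 19·119 = 2276 px.

2276 px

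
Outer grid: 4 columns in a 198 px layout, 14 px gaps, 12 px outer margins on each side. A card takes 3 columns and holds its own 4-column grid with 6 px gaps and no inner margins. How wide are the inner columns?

27.25 px

Inside the margins: 198 − 24 = 174 px.
4 columns + 3 gaps: 4c + 3·14 = 174.
4c = 174 − 42 = 132, so c = 33 px.
3 columns plus 2 gaps: 99 + 28 = 127 px.
4d + 3·6 = 127 → 4d = 109 → d = 27.25 px.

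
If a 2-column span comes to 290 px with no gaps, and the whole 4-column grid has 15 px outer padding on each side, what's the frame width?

610 px

2c = 290 → c = 145 px.
Total width: 2·15 + 4·145 = 610 px.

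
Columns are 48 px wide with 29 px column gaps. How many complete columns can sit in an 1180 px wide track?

15 columns

k columns need k·48 + (k−1)·29 = k·77 − 29.
k·77 − 29 ≤ 1180 → k ≤ 1209 / 77 ≈ 15.70, so k = 15.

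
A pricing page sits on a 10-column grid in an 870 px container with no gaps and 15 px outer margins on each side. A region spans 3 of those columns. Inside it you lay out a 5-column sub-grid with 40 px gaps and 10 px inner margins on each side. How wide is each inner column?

14.4 px

Take off 30 px of margins, leaving 840 px.
With no gaps, each column is 840/10 = 84 px.
With no gaps, 3 columns span 3·84 = 252 px.
Inner content = 252 − 2·10 = 232 px.
Subtracting 4 gaps of 40 leaves 72 for 5 columns, so d = 14.4 px.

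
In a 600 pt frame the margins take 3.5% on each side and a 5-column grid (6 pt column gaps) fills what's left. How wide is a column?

106.8 pt

Margins: 3.5% × 600 = 21 pt each, so content = 600 − 42 = 558 pt.
558 − 4·6 = 534; ÷5 gives c = 106.8 pt.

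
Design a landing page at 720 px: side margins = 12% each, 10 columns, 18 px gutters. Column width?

Each margin = 12% of 720 = 86.4 px; content = 720 − 2·86.4 = 547.2 px.
10 columns + 9 gutters: 10c + 9·18 = 547.2.
10c = 547.2 − 162 = 385.2, so c = 38.52 px.

38.52 px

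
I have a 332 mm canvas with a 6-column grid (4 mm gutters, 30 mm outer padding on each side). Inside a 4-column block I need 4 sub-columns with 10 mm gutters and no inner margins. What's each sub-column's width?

Subtract both margins: 332 − 2·30 = 272 mm.
6c + 5·4 = 272 → 6c = 252 → c = 42 mm.
4 columns plus 3 gutters: 168 + 12 = 180 mm.
Subtracting 3 gutters of 10 leaves 150 for 4 columns, so d = 37.5 mm.

37.5 mm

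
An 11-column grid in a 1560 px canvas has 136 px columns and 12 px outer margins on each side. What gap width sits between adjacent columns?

4 px

Subtract both margins: 1560 − 2·12 = 1536 px.
11·136 + 10g = 1536 → 10g = 40 → g = 4 px.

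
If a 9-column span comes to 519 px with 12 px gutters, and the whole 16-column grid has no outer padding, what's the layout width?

932 px

9 columns + 8 gutters: 9c + 8·12 = 519.
9c = 519 − 96 = 423, so c = 47 px.
Summing: 752 + 180 = 932 px.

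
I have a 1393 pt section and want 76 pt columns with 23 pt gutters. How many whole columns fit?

14 columns: 14·76 + 13·23 = 1363 pt ≤ 1393.
15 columns: 1462 pt > 1393. So 14.

14 columns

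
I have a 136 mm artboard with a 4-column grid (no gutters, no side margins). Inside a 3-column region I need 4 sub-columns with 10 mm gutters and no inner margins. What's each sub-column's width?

4c = 136 → c = 34 mm.
With no gutters, 3 columns span 3·34 = 102 mm.
4d + 3·10 = 102 → 4d = 72 → d = 18 mm.

18 mm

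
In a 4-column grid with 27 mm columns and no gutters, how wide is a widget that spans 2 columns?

2-column span = 2·27 = 54 mm.

54 mm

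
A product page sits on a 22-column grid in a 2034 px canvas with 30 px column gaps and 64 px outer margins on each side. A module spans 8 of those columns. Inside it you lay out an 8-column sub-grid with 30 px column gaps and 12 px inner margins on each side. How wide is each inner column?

Outer content = 2034 − 2·64 = 1906 px.
1906 − 21·30 = 1276; ÷22 gives c = 58 px.
8 columns plus 7 column gaps: 464 + 210 = 674 px.
Inner content = 674 − 2·12 = 650 px.
8d + 7·30 = 650 → 8d = 440 → d = 55 px.

55 px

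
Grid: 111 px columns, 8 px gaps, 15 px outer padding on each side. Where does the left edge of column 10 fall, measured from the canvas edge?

Column 10 starts at margin + 9·(column + gutter) = 15 + 9·119 = 1086 px.

1086 px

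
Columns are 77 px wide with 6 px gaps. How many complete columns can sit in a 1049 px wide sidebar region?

12 columns: 12·77 + 11·6 = 990 px ≤ 1049.
13 columns: 1073 px > 1049. So 12.

12 columns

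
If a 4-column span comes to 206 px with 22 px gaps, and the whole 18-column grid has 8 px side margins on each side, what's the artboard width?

1020 px

4 columns + 3 gaps: 4c + 3·22 = 206.
4c = 206 − 66 = 140, so c = 35 px.
Artboard = 2·8 + 18·35 + 17·22 = 16 + 630 + 374 = 1020 px.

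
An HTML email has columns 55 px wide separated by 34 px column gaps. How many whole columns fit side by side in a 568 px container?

k columns need k·55 + (k−1)·34 = k·89 − 34.
k·89 − 34 ≤ 568 → k ≤ 602 / 89 ≈ 6.76, so k = 6.

6 columns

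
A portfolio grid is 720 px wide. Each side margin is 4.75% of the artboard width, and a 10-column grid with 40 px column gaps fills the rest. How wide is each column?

Margins: 4.75% × 720 = 34.2 px each, so content = 720 − 68.4 = 651.6 px.
Subtracting 9 column gaps of 40 leaves 291.6 for 10 columns, so c = 29.16 px.

29.16 px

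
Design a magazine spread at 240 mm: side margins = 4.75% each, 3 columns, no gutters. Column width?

240 × (1 − 2·4.75%) = 240 × 90.5% = 217.2 mm for the columns.
3c = 217.2 → c = 72.4 mm.

72.4 mm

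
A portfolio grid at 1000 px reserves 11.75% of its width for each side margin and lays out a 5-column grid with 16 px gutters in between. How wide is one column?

Margins: 11.75% × 1000 = 117.5 px each, so content = 1000 − 235 = 765 px.
5 columns + 4 gutters: 5c + 4·16 = 765.
5c = 765 − 64 = 701, so c = 140.2 px.

140.2 px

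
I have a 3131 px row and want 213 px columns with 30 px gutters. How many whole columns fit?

13 columns

Each extra column adds 213 + 30 = 243 px.
(3131 + 30) / 243 = 13.01, so 13 columns fit.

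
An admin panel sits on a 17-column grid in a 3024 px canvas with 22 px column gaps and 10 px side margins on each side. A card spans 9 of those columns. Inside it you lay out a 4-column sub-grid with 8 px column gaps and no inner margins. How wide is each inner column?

389 px

Outer content = 3024 − 2·10 = 3004 px.
17c + 16·22 = 3004 → 17c = 2652 → c = 156 px.
9-column span = 9·156 + 8·22 = 1580 px.
4 columns + 3 column gaps: 4d + 3·8 = 1580.
4d = 1580 − 24 = 1556, so d = 389 px.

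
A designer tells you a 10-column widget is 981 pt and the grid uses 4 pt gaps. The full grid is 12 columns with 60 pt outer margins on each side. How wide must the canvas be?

1298 pt

10 columns + 9 gaps: 10c + 9·4 = 981.
10c = 981 − 36 = 945, so c = 94.5 pt.
Adding margins, columns and gutters: 120 + 1134 + 44 = 1298 pt.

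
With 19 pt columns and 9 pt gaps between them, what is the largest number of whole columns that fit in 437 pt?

Each extra column adds 19 + 9 = 28 pt.
(437 + 9) / 28 = 15.93, so 15 columns fit.

15 columns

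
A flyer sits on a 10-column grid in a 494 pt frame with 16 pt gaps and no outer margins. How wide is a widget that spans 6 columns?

290 pt

Subtracting 9 gaps of 16 leaves 350 for 10 columns, so c = 35 pt.
6 columns plus 5 gaps: 210 + 80 = 290 pt.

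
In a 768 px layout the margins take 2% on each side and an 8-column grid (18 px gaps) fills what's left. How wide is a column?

76.41 px

Each margin = 2% of 768 = 15.36 px; content = 768 − 2·15.36 = 737.28 px.
8c + 7·18 = 737.28 → 8c = 611.28 → c = 76.41 px.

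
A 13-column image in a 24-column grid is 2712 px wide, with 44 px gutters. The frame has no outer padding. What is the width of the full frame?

2712 − 12·44 = 2184; ÷13 gives c = 168 px.
Summing: 4032 + 1012 = 5044 px.

5044 px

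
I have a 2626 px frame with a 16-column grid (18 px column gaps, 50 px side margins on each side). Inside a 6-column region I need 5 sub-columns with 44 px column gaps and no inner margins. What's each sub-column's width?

152 px

Take off 100 px of margins, leaving 2526 px.
16 columns + 15 column gaps: 16c + 15·18 = 2526.
16c = 2526 − 270 = 2256, so c = 141 px.
6 columns plus 5 column gaps: 846 + 90 = 936 px.
Subtracting 4 column gaps of 44 leaves 760 for 5 columns, so d = 152 px.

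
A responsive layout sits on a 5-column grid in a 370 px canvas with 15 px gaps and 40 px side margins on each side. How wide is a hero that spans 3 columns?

Subtract both margins: 370 − 2·40 = 290 px.
Subtracting 4 gaps of 15 leaves 230 for 5 columns, so c = 46 px.
Span of 3: 3·46 + 2·15 = 138 + 30 = 168 px.

168 px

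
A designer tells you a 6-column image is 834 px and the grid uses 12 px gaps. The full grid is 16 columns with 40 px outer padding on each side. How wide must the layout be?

2324 px

6 columns + 5 gaps: 6c + 5·12 = 834.
6c = 834 − 60 = 774, so c = 129 px.
Adding margins, columns and gutters: 80 + 2064 + 180 = 2324 px.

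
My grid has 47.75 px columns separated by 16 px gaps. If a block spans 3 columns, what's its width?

3-column span = 3·47.75 + 2·16 = 175.25 px.

175.25 px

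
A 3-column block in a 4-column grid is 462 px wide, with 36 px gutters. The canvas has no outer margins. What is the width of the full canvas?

628 px

3c + 2·36 = 462 → 3c = 390 → c = 130 px.
Summing: 520 + 108 = 628 px.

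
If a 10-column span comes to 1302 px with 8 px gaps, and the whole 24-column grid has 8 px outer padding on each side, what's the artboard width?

3152 px

1302 − 9·8 = 1230; ÷10 gives c = 123 px.
Artboard = 2·8 + 24·123 + 23·8 = 16 + 2952 + 184 = 3152 px.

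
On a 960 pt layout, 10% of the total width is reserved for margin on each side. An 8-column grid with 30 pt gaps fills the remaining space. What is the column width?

69.75 pt

Each margin = 10% of 960 = 96 pt; content = 960 − 2·96 = 768 pt.
8 columns + 7 gaps: 8c + 7·30 = 768.
8c = 768 − 210 = 558, so c = 69.75 pt.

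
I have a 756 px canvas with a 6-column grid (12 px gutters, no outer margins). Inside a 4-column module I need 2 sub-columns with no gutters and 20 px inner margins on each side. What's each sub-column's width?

756 − 5·12 = 696; ÷6 gives c = 116 px.
Span of 4: 4·116 + 3·12 = 464 + 36 = 500 px.
Inner content = 500 − 2·20 = 460 px.
460 / 2 = 230 px per column.

230 px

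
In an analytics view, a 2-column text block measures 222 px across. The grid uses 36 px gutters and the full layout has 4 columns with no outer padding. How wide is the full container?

480 px

2 columns + 1 gutter: 2c + 1·36 = 222.
2c = 222 − 36 = 186, so c = 93 px.
Container = 4·93 + 3·36 = 372 + 108 = 480 px.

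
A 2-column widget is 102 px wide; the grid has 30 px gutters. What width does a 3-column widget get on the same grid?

2 columns + 1 gutter: 2c + 1·30 = 102.
2c = 102 − 30 = 72, so c = 36 px.
3 columns plus 2 gutters: 108 + 60 = 168 px.

168 px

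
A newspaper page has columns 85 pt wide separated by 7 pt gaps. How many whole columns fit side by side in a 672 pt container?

Each extra column adds 85 + 7 = 92 pt.
(672 + 7) / 92 = 7.38, so 7 columns fit.

7 columns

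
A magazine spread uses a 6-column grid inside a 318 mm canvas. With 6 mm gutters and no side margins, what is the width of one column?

48 mm

6 columns + 5 gutters: 6c + 5·6 = 318.
6c = 318 − 30 = 288, so c = 48 mm.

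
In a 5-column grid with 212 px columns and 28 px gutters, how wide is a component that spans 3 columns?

692 px

Span of 3: 3·212 + 2·28 = 636 + 56 = 692 px.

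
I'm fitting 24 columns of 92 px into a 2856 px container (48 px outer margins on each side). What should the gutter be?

Content width = 2856 − 2·48 = 2760 px.
24·92 + 23g = 2760 → 23g = 552 → g = 24 px.

24 px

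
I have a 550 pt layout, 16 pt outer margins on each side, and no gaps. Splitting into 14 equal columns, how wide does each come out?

37 pt

Content width = 550 − 2·16 = 518 pt.
14c = 518 → c = 37 pt.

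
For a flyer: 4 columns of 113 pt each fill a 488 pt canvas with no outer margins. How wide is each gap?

12 pt

4 columns take 4·113 = 452 pt; remaining 36 splits into 3 gaps.
g = 36 / 3 = 12 pt.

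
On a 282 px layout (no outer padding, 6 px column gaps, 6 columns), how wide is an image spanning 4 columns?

186 px

Subtracting 5 column gaps of 6 leaves 252 for 6 columns, so c = 42 px.
4 columns plus 3 column gaps: 168 + 18 = 186 px.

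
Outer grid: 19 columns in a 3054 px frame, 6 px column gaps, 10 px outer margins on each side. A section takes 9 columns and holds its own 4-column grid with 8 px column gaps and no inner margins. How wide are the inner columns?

352.5 px

Subtract both margins: 3054 − 2·10 = 3034 px.
Subtracting 18 column gaps of 6 leaves 2926 for 19 columns, so c = 154 px.
Span of 9: 9·154 + 8·6 = 1386 + 48 = 1434 px.
4d + 3·8 = 1434 → 4d = 1410 → d = 352.5 px.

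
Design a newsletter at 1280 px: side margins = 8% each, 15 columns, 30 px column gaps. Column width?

Margins: 8% × 1280 = 102.4 px each, so content = 1280 − 204.8 = 1075.2 px.
15 columns + 14 column gaps: 15c + 14·30 = 1075.2.
15c = 1075.2 − 420 = 655.2, so c = 43.68 px.

43.68 px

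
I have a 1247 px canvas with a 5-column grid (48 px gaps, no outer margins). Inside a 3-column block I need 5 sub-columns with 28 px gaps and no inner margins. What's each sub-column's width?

Subtracting 4 gaps of 48 leaves 1055 for 5 columns, so c = 211 px.
3 columns plus 2 gaps: 633 + 96 = 729 px.
5d + 4·28 = 729 → 5d = 617 → d = 123.4 px.

123.4 px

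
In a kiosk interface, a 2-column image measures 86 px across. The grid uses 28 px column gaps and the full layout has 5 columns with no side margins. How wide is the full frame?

2 columns + 1 column gap: 2c + 1·28 = 86.
2c = 86 − 28 = 58, so c = 29 px.
Frame = 5·29 + 4·28 = 145 + 112 = 257 px.

257 px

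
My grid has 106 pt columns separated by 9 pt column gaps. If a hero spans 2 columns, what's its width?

221 pt

2 columns plus 1 column gap: 212 + 9 = 221 pt.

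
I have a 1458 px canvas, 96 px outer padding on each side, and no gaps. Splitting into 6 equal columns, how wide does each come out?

Inside the margins: 1458 − 192 = 1266 px.
With no gaps, each column is 1266/6 = 211 px.

211 px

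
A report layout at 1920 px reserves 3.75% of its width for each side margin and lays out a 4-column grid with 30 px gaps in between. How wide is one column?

Margins: 3.75% × 1920 = 72 px each, so content = 1920 − 144 = 1776 px.
4 columns + 3 gaps: 4c + 3·30 = 1776.
4c = 1776 − 90 = 1686, so c = 421.5 px.

421.5 px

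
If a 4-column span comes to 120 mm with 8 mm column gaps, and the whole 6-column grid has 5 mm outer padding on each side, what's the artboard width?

4 columns + 3 column gaps: 4c + 3·8 = 120.
4c = 120 − 24 = 96, so c = 24 mm.
Adding margins, columns and gutters: 10 + 144 + 40 = 194 mm.

194 mm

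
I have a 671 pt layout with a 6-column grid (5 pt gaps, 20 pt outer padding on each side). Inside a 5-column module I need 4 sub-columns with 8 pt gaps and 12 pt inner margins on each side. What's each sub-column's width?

119.25 pt

Inside the margins: 671 − 40 = 631 pt.
Subtracting 5 gaps of 5 leaves 606 for 6 columns, so c = 101 pt.
5 columns plus 4 gaps: 505 + 20 = 525 pt.
Inner content = 525 − 2·12 = 501 pt.
4d + 3·8 = 501 → 4d = 477 → d = 119.25 pt.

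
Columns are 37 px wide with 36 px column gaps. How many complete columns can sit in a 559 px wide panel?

Each extra column adds 37 + 36 = 73 px.
(559 + 36) / 73 = 8.15, so 8 columns fit.

8 columns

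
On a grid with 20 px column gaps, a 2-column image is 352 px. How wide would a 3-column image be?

538 px

352 − 1·20 = 332; ÷2 gives c = 166 px.
Span of 3: 3·166 + 2·20 = 498 + 40 = 538 px.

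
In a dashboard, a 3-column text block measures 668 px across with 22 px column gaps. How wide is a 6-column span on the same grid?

668 − 2·22 = 624; ÷3 gives c = 208 px.
Span of 6: 6·208 + 5·22 = 1248 + 110 = 1358 px.

1358 px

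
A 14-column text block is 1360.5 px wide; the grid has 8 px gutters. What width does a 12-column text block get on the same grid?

1165 px

14c + 13·8 = 1360.5 → 14c = 1256.5 → c = 89.75 px.
Span of 12: 12·89.75 + 11·8 = 1077 + 88 = 1165 px.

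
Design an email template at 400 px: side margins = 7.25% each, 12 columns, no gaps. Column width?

Margins: 7.25% × 400 = 29 px each, so content = 400 − 58 = 342 px.
With no gaps, each column is 342/12 = 28.5 px.

28.5 px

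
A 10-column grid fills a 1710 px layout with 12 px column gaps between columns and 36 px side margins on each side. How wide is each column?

Take off 72 px of margins, leaving 1638 px.
10c + 9·12 = 1638 → 10c = 1530 → c = 153 px.

153 px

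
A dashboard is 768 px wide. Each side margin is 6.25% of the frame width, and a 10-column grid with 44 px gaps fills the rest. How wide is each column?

768 × (1 − 2·6.25%) = 768 × 87.5% = 672 px for the columns.
672 − 9·44 = 276; ÷10 gives c = 27.6 px.

27.6 px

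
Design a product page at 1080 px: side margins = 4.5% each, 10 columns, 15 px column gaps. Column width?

Each margin = 4.5% of 1080 = 48.6 px; content = 1080 − 2·48.6 = 982.8 px.
10c + 9·15 = 982.8 → 10c = 847.8 → c = 84.78 px.

84.78 px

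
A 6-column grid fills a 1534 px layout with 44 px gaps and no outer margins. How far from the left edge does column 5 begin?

1534 − 5·44 = 1314; ÷6 gives c = 219 px.
Each column+gutter stride is 263 px; with no margin, 4 of them is 1052 px.

1052 px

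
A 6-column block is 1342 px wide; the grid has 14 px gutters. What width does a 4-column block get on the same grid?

Subtracting 5 gutters of 14 leaves 1272 for 6 columns, so c = 212 px.
4-column span = 4·212 + 3·14 = 890 px.

890 px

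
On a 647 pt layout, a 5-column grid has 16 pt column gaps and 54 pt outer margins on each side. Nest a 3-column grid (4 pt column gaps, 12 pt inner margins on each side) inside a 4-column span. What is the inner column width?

Inside the margins: 647 − 108 = 539 pt.
5 columns + 4 column gaps: 5c + 4·16 = 539.
5c = 539 − 64 = 475, so c = 95 pt.
4 columns plus 3 column gaps: 380 + 48 = 428 pt.
Inner content = 428 − 2·12 = 404 pt.
Subtracting 2 column gaps of 4 leaves 396 for 3 columns, so d = 132 pt.

132 pt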